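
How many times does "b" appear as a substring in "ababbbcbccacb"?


Searching for "b" in "ababbbcbccacb"
Scanning each position:
  Position 0: "a" => no
  Position 1: "b" => MATCH
  Position 2: "a" => no
  Position 3: "b" => MATCH
  Position 4: "b" => MATCH
  Position 5: "b" => MATCH
  Position 6: "c" => no
  Position 7: "b" => MATCH
  Position 8: "c" => no
  Position 9: "c" => no
  Position 10: "a" => no
  Position 11: "c" => no
  Position 12: "b" => MATCH
Total occurrences: 6

6


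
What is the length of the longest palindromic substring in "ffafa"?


Input: "ffafa"
Checking substrings for palindromes:
  [1:4] "faf" (len 3) => palindrome
  [2:5] "afa" (len 3) => palindrome
  [0:2] "ff" (len 2) => palindrome
Longest palindromic substring: "faf" with length 3

3


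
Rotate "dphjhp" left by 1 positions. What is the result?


Input: "dphjhp", rotate left by 1
First 1 characters: "d"
Remaining characters: "phjhp"
Concatenate remaining + first: "phjhp" + "d" = "phjhpd"

phjhpd


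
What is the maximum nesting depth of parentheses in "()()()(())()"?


Input: "()()()(())()"
Tracking depth:
  Position 0 '(': depth becomes 1
  Position 1 ')': depth becomes 0
  Position 2 '(': depth becomes 1
  Position 3 ')': depth becomes 0
  Position 4 '(': depth becomes 1
  Position 5 ')': depth becomes 0
  Position 6 '(': depth becomes 1
  Position 7 '(': depth becomes 2
  Position 8 ')': depth becomes 1
  Position 9 ')': depth becomes 0
  Position 10 '(': depth becomes 1
  Position 11 ')': depth becomes 0
Maximum depth reached: 2

2


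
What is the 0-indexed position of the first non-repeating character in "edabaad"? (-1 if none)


Input: edabaad
Character frequencies:
  'a': 3
  'b': 1
  'd': 2
  'e': 1
Scanning left to right for freq == 1:
  Position 0 ('e'): unique! => answer = 0

0


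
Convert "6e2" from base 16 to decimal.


Input: "6e2" in base 16
Positional expansion:
  Digit '6' (value 6) x 16^2 = 1536
  Digit 'e' (value 14) x 16^1 = 224
  Digit '2' (value 2) x 16^0 = 2
Sum = 1762

1762


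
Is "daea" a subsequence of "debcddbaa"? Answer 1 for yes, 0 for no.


Check if "daea" is a subsequence of "debcddbaa"
Greedy scan:
  Position 0 ('d'): matches sub[0] = 'd'
  Position 1 ('e'): no match needed
  Position 2 ('b'): no match needed
  Position 3 ('c'): no match needed
  Position 4 ('d'): no match needed
  Position 5 ('d'): no match needed
  Position 6 ('b'): no match needed
  Position 7 ('a'): matches sub[1] = 'a'
  Position 8 ('a'): no match needed
Only matched 2/4 characters => not a subsequence

0


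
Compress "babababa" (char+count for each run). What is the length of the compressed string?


Input: babababa
Runs:
  'b' x 1 => "b1"
  'a' x 1 => "a1"
  'b' x 1 => "b1"
  'a' x 1 => "a1"
  'b' x 1 => "b1"
  'a' x 1 => "a1"
  'b' x 1 => "b1"
  'a' x 1 => "a1"
Compressed: "b1a1b1a1b1a1b1a1"
Compressed length: 16

16


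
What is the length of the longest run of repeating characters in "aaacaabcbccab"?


Input: "aaacaabcbccab"
Scanning for longest run:
  Position 1 ('a'): continues run of 'a', length=2
  Position 2 ('a'): continues run of 'a', length=3
  Position 3 ('c'): new char, reset run to 1
  Position 4 ('a'): new char, reset run to 1
  Position 5 ('a'): continues run of 'a', length=2
  Position 6 ('b'): new char, reset run to 1
  Position 7 ('c'): new char, reset run to 1
  Position 8 ('b'): new char, reset run to 1
  Position 9 ('c'): new char, reset run to 1
  Position 10 ('c'): continues run of 'c', length=2
  Position 11 ('a'): new char, reset run to 1
  Position 12 ('b'): new char, reset run to 1
Longest run: 'a' with length 3

3


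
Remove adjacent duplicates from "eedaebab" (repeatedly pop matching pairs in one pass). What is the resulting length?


Input: eedaebab
Stack-based adjacent duplicate removal:
  Read 'e': push. Stack: e
  Read 'e': matches stack top 'e' => pop. Stack: (empty)
  Read 'd': push. Stack: d
  Read 'a': push. Stack: da
  Read 'e': push. Stack: dae
  Read 'b': push. Stack: daeb
  Read 'a': push. Stack: daeba
  Read 'b': push. Stack: daebab
Final stack: "daebab" (length 6)

6


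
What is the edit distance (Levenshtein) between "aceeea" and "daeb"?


Computing edit distance: "aceeea" -> "daeb"
DP table:
           d    a    e    b
      0    1    2    3    4
  a   1    1    1    2    3
  c   2    2    2    2    3
  e   3    3    3    2    3
  e   4    4    4    3    3
  e   5    5    5    4    4
  a   6    6    5    5    5
Edit distance = dp[6][4] = 5

5


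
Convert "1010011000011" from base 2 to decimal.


Input: "1010011000011" in base 2
Positional expansion:
  Digit '1' (value 1) x 2^12 = 4096
  Digit '0' (value 0) x 2^11 = 0
  Digit '1' (value 1) x 2^10 = 1024
  Digit '0' (value 0) x 2^9 = 0
  Digit '0' (value 0) x 2^8 = 0
  Digit '1' (value 1) x 2^7 = 128
  Digit '1' (value 1) x 2^6 = 64
  Digit '0' (value 0) x 2^5 = 0
  Digit '0' (value 0) x 2^4 = 0
  Digit '0' (value 0) x 2^3 = 0
  Digit '0' (value 0) x 2^2 = 0
  Digit '1' (value 1) x 2^1 = 2
  Digit '1' (value 1) x 2^0 = 1
Sum = 5315

5315


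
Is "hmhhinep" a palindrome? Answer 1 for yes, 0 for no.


Input: hmhhinep
Reversed: penihhmh
  Compare pos 0 ('h') with pos 7 ('p'): MISMATCH
  Compare pos 1 ('m') with pos 6 ('e'): MISMATCH
  Compare pos 2 ('h') with pos 5 ('n'): MISMATCH
  Compare pos 3 ('h') with pos 4 ('i'): MISMATCH
Result: not a palindrome

0


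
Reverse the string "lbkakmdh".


Input: lbkakmdh
Reading characters right to left:
  Position 7: 'h'
  Position 6: 'd'
  Position 5: 'm'
  Position 4: 'k'
  Position 3: 'a'
  Position 2: 'k'
  Position 1: 'b'
  Position 0: 'l'
Reversed: hdmkakbl

hdmkakbl


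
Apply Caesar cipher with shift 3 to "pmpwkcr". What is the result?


Caesar cipher: shift "pmpwkcr" by 3
  'p' (pos 15) + 3 = pos 18 = 's'
  'm' (pos 12) + 3 = pos 15 = 'p'
  'p' (pos 15) + 3 = pos 18 = 's'
  'w' (pos 22) + 3 = pos 25 = 'z'
  'k' (pos 10) + 3 = pos 13 = 'n'
  'c' (pos 2) + 3 = pos 5 = 'f'
  'r' (pos 17) + 3 = pos 20 = 'u'
Result: spsznfu

spsznfu


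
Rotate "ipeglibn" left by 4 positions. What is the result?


Input: "ipeglibn", rotate left by 4
First 4 characters: "ipeg"
Remaining characters: "libn"
Concatenate remaining + first: "libn" + "ipeg" = "libnipeg"

libnipeg


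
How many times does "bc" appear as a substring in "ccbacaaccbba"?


Searching for "bc" in "ccbacaaccbba"
Scanning each position:
  Position 0: "cc" => no
  Position 1: "cb" => no
  Position 2: "ba" => no
  Position 3: "ac" => no
  Position 4: "ca" => no
  Position 5: "aa" => no
  Position 6: "ac" => no
  Position 7: "cc" => no
  Position 8: "cb" => no
  Position 9: "bb" => no
  Position 10: "ba" => no
Total occurrences: 0

0


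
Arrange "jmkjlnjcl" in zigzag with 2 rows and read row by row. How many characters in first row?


Zigzag "jmkjlnjcl" into 2 rows:
Placing characters:
  'j' => row 0
  'm' => row 1
  'k' => row 0
  'j' => row 1
  'l' => row 0
  'n' => row 1
  'j' => row 0
  'c' => row 1
  'l' => row 0
Rows:
  Row 0: "jkljl"
  Row 1: "mjnc"
First row length: 5

5


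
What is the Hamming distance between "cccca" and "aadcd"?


Comparing "cccca" and "aadcd" position by position:
  Position 0: 'c' vs 'a' => differ
  Position 1: 'c' vs 'a' => differ
  Position 2: 'c' vs 'd' => differ
  Position 3: 'c' vs 'c' => same
  Position 4: 'a' vs 'd' => differ
Total differences (Hamming distance): 4

4


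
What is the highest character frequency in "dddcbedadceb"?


Input: dddcbedadceb
Character counts:
  'a': 1
  'b': 2
  'c': 2
  'd': 5
  'e': 2
Maximum frequency: 5

5


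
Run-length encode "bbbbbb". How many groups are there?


Input: bbbbbb
Scanning for consecutive runs:
  Group 1: 'b' x 6 (positions 0-5)
Total groups: 1

1


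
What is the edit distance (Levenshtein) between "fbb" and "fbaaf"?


Computing edit distance: "fbb" -> "fbaaf"
DP table:
           f    b    a    a    f
      0    1    2    3    4    5
  f   1    0    1    2    3    4
  b   2    1    0    1    2    3
  b   3    2    1    1    2    3
Edit distance = dp[3][5] = 3

3


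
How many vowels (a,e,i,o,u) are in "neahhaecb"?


Input: neahhaecb
Checking each character:
  'n' at position 0: consonant
  'e' at position 1: vowel (running total: 1)
  'a' at position 2: vowel (running total: 2)
  'h' at position 3: consonant
  'h' at position 4: consonant
  'a' at position 5: vowel (running total: 3)
  'e' at position 6: vowel (running total: 4)
  'c' at position 7: consonant
  'b' at position 8: consonant
Total vowels: 4

4


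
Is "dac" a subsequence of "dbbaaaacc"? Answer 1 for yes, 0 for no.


Check if "dac" is a subsequence of "dbbaaaacc"
Greedy scan:
  Position 0 ('d'): matches sub[0] = 'd'
  Position 1 ('b'): no match needed
  Position 2 ('b'): no match needed
  Position 3 ('a'): matches sub[1] = 'a'
  Position 4 ('a'): no match needed
  Position 5 ('a'): no match needed
  Position 6 ('a'): no match needed
  Position 7 ('c'): matches sub[2] = 'c'
  Position 8 ('c'): no match needed
All 3 characters matched => is a subsequence

1


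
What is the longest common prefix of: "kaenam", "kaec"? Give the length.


Words: kaenam, kaec
  Position 0: all 'k' => match
  Position 1: all 'a' => match
  Position 2: all 'e' => match
  Position 3: ('n', 'c') => mismatch, stop
LCP = "kae" (length 3)

3


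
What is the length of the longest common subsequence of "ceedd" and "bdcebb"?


LCS of "ceedd" and "bdcebb"
DP table:
           b    d    c    e    b    b
      0    0    0    0    0    0    0
  c   0    0    0    1    1    1    1
  e   0    0    0    1    2    2    2
  e   0    0    0    1    2    2    2
  d   0    0    1    1    2    2    2
  d   0    0    1    1    2    2    2
LCS length = dp[5][6] = 2

2


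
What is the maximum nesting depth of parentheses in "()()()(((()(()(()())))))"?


Input: "()()()(((()(()(()())))))"
Tracking depth:
  Position 0 '(': depth becomes 1
  Position 1 ')': depth becomes 0
  Position 2 '(': depth becomes 1
  Position 3 ')': depth becomes 0
  Position 4 '(': depth becomes 1
  Position 5 ')': depth becomes 0
  Position 6 '(': depth becomes 1
  Position 7 '(': depth becomes 2
  Position 8 '(': depth becomes 3
  Position 9 '(': depth becomes 4
  Position 10 ')': depth becomes 3
  Position 11 '(': depth becomes 4
  Position 12 '(': depth becomes 5
  Position 13 ')': depth becomes 4
  Position 14 '(': depth becomes 5
  Position 15 '(': depth becomes 6
  Position 16 ')': depth becomes 5
  Position 17 '(': depth becomes 6
  Position 18 ')': depth becomes 5
  Position 19 ')': depth becomes 4
  Position 20 ')': depth becomes 3
  Position 21 ')': depth becomes 2
  Position 22 ')': depth becomes 1
  Position 23 ')': depth becomes 0
Maximum depth reached: 6

6


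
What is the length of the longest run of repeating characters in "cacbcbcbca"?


Input: "cacbcbcbca"
Scanning for longest run:
  Position 1 ('a'): new char, reset run to 1
  Position 2 ('c'): new char, reset run to 1
  Position 3 ('b'): new char, reset run to 1
  Position 4 ('c'): new char, reset run to 1
  Position 5 ('b'): new char, reset run to 1
  Position 6 ('c'): new char, reset run to 1
  Position 7 ('b'): new char, reset run to 1
  Position 8 ('c'): new char, reset run to 1
  Position 9 ('a'): new char, reset run to 1
Longest run: 'c' with length 1

1


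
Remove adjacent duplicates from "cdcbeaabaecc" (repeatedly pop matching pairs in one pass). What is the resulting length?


Input: cdcbeaabaecc
Stack-based adjacent duplicate removal:
  Read 'c': push. Stack: c
  Read 'd': push. Stack: cd
  Read 'c': push. Stack: cdc
  Read 'b': push. Stack: cdcb
  Read 'e': push. Stack: cdcbe
  Read 'a': push. Stack: cdcbea
  Read 'a': matches stack top 'a' => pop. Stack: cdcbe
  Read 'b': push. Stack: cdcbeb
  Read 'a': push. Stack: cdcbeba
  Read 'e': push. Stack: cdcbebae
  Read 'c': push. Stack: cdcbebaec
  Read 'c': matches stack top 'c' => pop. Stack: cdcbebae
Final stack: "cdcbebae" (length 8)

8


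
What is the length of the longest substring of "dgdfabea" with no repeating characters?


Input: "dgdfabea"
Sliding window (track last position of each char):
  Position 0 ('d'): window [0,0] length 1 -- new best
  Position 1 ('g'): window [0,1] length 2 -- new best
  Position 2 ('d'): repeat (last at 0), move window start to 1
  Position 2 ('d'): window [1,2] length 2
  Position 3 ('f'): window [1,3] length 3 -- new best
  Position 4 ('a'): window [1,4] length 4 -- new best
  Position 5 ('b'): window [1,5] length 5 -- new best
  Position 6 ('e'): window [1,6] length 6 -- new best
  Position 7 ('a'): repeat (last at 4), move window start to 5
  Position 7 ('a'): window [5,7] length 3
Longest substring with no repeats: "gdfabe" with length 6

6


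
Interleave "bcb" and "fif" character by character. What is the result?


Interleaving "bcb" and "fif":
  Position 0: 'b' from first, 'f' from second => "bf"
  Position 1: 'c' from first, 'i' from second => "ci"
  Position 2: 'b' from first, 'f' from second => "bf"
Result: bfcibf

bfcibf


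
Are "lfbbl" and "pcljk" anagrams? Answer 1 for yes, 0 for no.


Strings: "lfbbl", "pcljk"
Sorted first:  bbfll
Sorted second: cjklp
Differ at position 0: 'b' vs 'c' => not anagrams

0


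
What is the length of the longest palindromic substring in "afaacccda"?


Input: "afaacccda"
Checking substrings for palindromes:
  [0:3] "afa" (len 3) => palindrome
  [4:7] "ccc" (len 3) => palindrome
  [2:4] "aa" (len 2) => palindrome
  [4:6] "cc" (len 2) => palindrome
  [5:7] "cc" (len 2) => palindrome
Longest palindromic substring: "afa" with length 3

3


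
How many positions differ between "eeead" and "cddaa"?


Comparing "eeead" and "cddaa" position by position:
  Position 0: 'e' vs 'c' => DIFFER
  Position 1: 'e' vs 'd' => DIFFER
  Position 2: 'e' vs 'd' => DIFFER
  Position 3: 'a' vs 'a' => same
  Position 4: 'd' vs 'a' => DIFFER
Positions that differ: 4

4


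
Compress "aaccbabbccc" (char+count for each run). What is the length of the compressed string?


Input: aaccbabbccc
Runs:
  'a' x 2 => "a2"
  'c' x 2 => "c2"
  'b' x 1 => "b1"
  'a' x 1 => "a1"
  'b' x 2 => "b2"
  'c' x 3 => "c3"
Compressed: "a2c2b1a1b2c3"
Compressed length: 12

12


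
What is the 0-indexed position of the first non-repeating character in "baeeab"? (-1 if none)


Input: baeeab
Character frequencies:
  'a': 2
  'b': 2
  'e': 2
Scanning left to right for freq == 1:
  Position 0 ('b'): freq=2, skip
  Position 1 ('a'): freq=2, skip
  Position 2 ('e'): freq=2, skip
  Position 3 ('e'): freq=2, skip
  Position 4 ('a'): freq=2, skip
  Position 5 ('b'): freq=2, skip
  No unique character found => answer = -1

-1


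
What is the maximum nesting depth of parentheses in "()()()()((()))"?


Input: "()()()()((()))"
Tracking depth:
  Position 0 '(': depth becomes 1
  Position 1 ')': depth becomes 0
  Position 2 '(': depth becomes 1
  Position 3 ')': depth becomes 0
  Position 4 '(': depth becomes 1
  Position 5 ')': depth becomes 0
  Position 6 '(': depth becomes 1
  Position 7 ')': depth becomes 0
  Position 8 '(': depth becomes 1
  Position 9 '(': depth becomes 2
  Position 10 '(': depth becomes 3
  Position 11 ')': depth becomes 2
  Position 12 ')': depth becomes 1
  Position 13 ')': depth becomes 0
Maximum depth reached: 3

3


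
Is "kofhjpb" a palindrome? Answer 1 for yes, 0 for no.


Input: kofhjpb
Reversed: bpjhfok
  Compare pos 0 ('k') with pos 6 ('b'): MISMATCH
  Compare pos 1 ('o') with pos 5 ('p'): MISMATCH
  Compare pos 2 ('f') with pos 4 ('j'): MISMATCH
Result: not a palindrome

0


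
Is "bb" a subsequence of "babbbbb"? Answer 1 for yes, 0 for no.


Check if "bb" is a subsequence of "babbbbb"
Greedy scan:
  Position 0 ('b'): matches sub[0] = 'b'
  Position 1 ('a'): no match needed
  Position 2 ('b'): matches sub[1] = 'b'
  Position 3 ('b'): no match needed
  Position 4 ('b'): no match needed
  Position 5 ('b'): no match needed
  Position 6 ('b'): no match needed
All 2 characters matched => is a subsequence

1


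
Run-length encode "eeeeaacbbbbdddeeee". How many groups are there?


Input: eeeeaacbbbbdddeeee
Scanning for consecutive runs:
  Group 1: 'e' x 4 (positions 0-3)
  Group 2: 'a' x 2 (positions 4-5)
  Group 3: 'c' x 1 (positions 6-6)
  Group 4: 'b' x 4 (positions 7-10)
  Group 5: 'd' x 3 (positions 11-13)
  Group 6: 'e' x 4 (positions 14-17)
Total groups: 6

6


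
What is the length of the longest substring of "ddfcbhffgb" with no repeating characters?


Input: "ddfcbhffgb"
Sliding window (track last position of each char):
  Position 0 ('d'): window [0,0] length 1 -- new best
  Position 1 ('d'): repeat (last at 0), move window start to 1
  Position 1 ('d'): window [1,1] length 1
  Position 2 ('f'): window [1,2] length 2 -- new best
  Position 3 ('c'): window [1,3] length 3 -- new best
  Position 4 ('b'): window [1,4] length 4 -- new best
  Position 5 ('h'): window [1,5] length 5 -- new best
  Position 6 ('f'): repeat (last at 2), move window start to 3
  Position 6 ('f'): window [3,6] length 4
  Position 7 ('f'): repeat (last at 6), move window start to 7
  Position 7 ('f'): window [7,7] length 1
  Position 8 ('g'): window [7,8] length 2
  Position 9 ('b'): window [7,9] length 3
Longest substring with no repeats: "dfcbh" with length 5

5


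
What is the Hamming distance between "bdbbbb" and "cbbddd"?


Comparing "bdbbbb" and "cbbddd" position by position:
  Position 0: 'b' vs 'c' => differ
  Position 1: 'd' vs 'b' => differ
  Position 2: 'b' vs 'b' => same
  Position 3: 'b' vs 'd' => differ
  Position 4: 'b' vs 'd' => differ
  Position 5: 'b' vs 'd' => differ
Total differences (Hamming distance): 5

5


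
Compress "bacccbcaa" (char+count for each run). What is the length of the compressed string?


Input: bacccbcaa
Runs:
  'b' x 1 => "b1"
  'a' x 1 => "a1"
  'c' x 3 => "c3"
  'b' x 1 => "b1"
  'c' x 1 => "c1"
  'a' x 2 => "a2"
Compressed: "b1a1c3b1c1a2"
Compressed length: 12

12


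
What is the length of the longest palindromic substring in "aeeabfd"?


Input: "aeeabfd"
Checking substrings for palindromes:
  [0:4] "aeea" (len 4) => palindrome
  [1:3] "ee" (len 2) => palindrome
Longest palindromic substring: "aeea" with length 4

4


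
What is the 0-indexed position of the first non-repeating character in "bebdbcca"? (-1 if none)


Input: bebdbcca
Character frequencies:
  'a': 1
  'b': 3
  'c': 2
  'd': 1
  'e': 1
Scanning left to right for freq == 1:
  Position 0 ('b'): freq=3, skip
  Position 1 ('e'): unique! => answer = 1

1


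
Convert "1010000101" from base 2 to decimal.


Input: "1010000101" in base 2
Positional expansion:
  Digit '1' (value 1) x 2^9 = 512
  Digit '0' (value 0) x 2^8 = 0
  Digit '1' (value 1) x 2^7 = 128
  Digit '0' (value 0) x 2^6 = 0
  Digit '0' (value 0) x 2^5 = 0
  Digit '0' (value 0) x 2^4 = 0
  Digit '0' (value 0) x 2^3 = 0
  Digit '1' (value 1) x 2^2 = 4
  Digit '0' (value 0) x 2^1 = 0
  Digit '1' (value 1) x 2^0 = 1
Sum = 645

645


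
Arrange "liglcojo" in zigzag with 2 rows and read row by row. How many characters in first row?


Zigzag "liglcojo" into 2 rows:
Placing characters:
  'l' => row 0
  'i' => row 1
  'g' => row 0
  'l' => row 1
  'c' => row 0
  'o' => row 1
  'j' => row 0
  'o' => row 1
Rows:
  Row 0: "lgcj"
  Row 1: "iloo"
First row length: 4

4


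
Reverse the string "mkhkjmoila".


Input: mkhkjmoila
Reading characters right to left:
  Position 9: 'a'
  Position 8: 'l'
  Position 7: 'i'
  Position 6: 'o'
  Position 5: 'm'
  Position 4: 'j'
  Position 3: 'k'
  Position 2: 'h'
  Position 1: 'k'
  Position 0: 'm'
Reversed: aliomjkhkm

aliomjkhkm


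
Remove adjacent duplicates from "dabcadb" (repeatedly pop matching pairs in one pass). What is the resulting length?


Input: dabcadb
Stack-based adjacent duplicate removal:
  Read 'd': push. Stack: d
  Read 'a': push. Stack: da
  Read 'b': push. Stack: dab
  Read 'c': push. Stack: dabc
  Read 'a': push. Stack: dabca
  Read 'd': push. Stack: dabcad
  Read 'b': push. Stack: dabcadb
Final stack: "dabcadb" (length 7)

7


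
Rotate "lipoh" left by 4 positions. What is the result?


Input: "lipoh", rotate left by 4
First 4 characters: "lipo"
Remaining characters: "h"
Concatenate remaining + first: "h" + "lipo" = "hlipo"

hlipo


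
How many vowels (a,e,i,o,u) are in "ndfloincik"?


Input: ndfloincik
Checking each character:
  'n' at position 0: consonant
  'd' at position 1: consonant
  'f' at position 2: consonant
  'l' at position 3: consonant
  'o' at position 4: vowel (running total: 1)
  'i' at position 5: vowel (running total: 2)
  'n' at position 6: consonant
  'c' at position 7: consonant
  'i' at position 8: vowel (running total: 3)
  'k' at position 9: consonant
Total vowels: 3

3


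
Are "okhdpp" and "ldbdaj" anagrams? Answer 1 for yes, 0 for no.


Strings: "okhdpp", "ldbdaj"
Sorted first:  dhkopp
Sorted second: abddjl
Differ at position 0: 'd' vs 'a' => not anagrams

0


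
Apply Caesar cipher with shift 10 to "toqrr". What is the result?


Caesar cipher: shift "toqrr" by 10
  't' (pos 19) + 10 = pos 3 = 'd'
  'o' (pos 14) + 10 = pos 24 = 'y'
  'q' (pos 16) + 10 = pos 0 = 'a'
  'r' (pos 17) + 10 = pos 1 = 'b'
  'r' (pos 17) + 10 = pos 1 = 'b'
Result: dyabb

dyabb


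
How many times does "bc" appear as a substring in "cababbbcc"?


Searching for "bc" in "cababbbcc"
Scanning each position:
  Position 0: "ca" => no
  Position 1: "ab" => no
  Position 2: "ba" => no
  Position 3: "ab" => no
  Position 4: "bb" => no
  Position 5: "bb" => no
  Position 6: "bc" => MATCH
  Position 7: "cc" => no
Total occurrences: 1

1


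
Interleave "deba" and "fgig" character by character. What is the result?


Interleaving "deba" and "fgig":
  Position 0: 'd' from first, 'f' from second => "df"
  Position 1: 'e' from first, 'g' from second => "eg"
  Position 2: 'b' from first, 'i' from second => "bi"
  Position 3: 'a' from first, 'g' from second => "ag"
Result: dfegbiag

dfegbiag


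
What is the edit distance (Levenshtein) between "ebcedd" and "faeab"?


Computing edit distance: "ebcedd" -> "faeab"
DP table:
           f    a    e    a    b
      0    1    2    3    4    5
  e   1    1    2    2    3    4
  b   2    2    2    3    3    3
  c   3    3    3    3    4    4
  e   4    4    4    3    4    5
  d   5    5    5    4    4    5
  d   6    6    6    5    5    5
Edit distance = dp[6][5] = 5

5


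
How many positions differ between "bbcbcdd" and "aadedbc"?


Comparing "bbcbcdd" and "aadedbc" position by position:
  Position 0: 'b' vs 'a' => DIFFER
  Position 1: 'b' vs 'a' => DIFFER
  Position 2: 'c' vs 'd' => DIFFER
  Position 3: 'b' vs 'e' => DIFFER
  Position 4: 'c' vs 'd' => DIFFER
  Position 5: 'd' vs 'b' => DIFFER
  Position 6: 'd' vs 'c' => DIFFER
Positions that differ: 7

7


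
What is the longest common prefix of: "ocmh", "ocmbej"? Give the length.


Words: ocmh, ocmbej
  Position 0: all 'o' => match
  Position 1: all 'c' => match
  Position 2: all 'm' => match
  Position 3: ('h', 'b') => mismatch, stop
LCP = "ocm" (length 3)

3


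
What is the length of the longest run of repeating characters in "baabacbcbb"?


Input: "baabacbcbb"
Scanning for longest run:
  Position 1 ('a'): new char, reset run to 1
  Position 2 ('a'): continues run of 'a', length=2
  Position 3 ('b'): new char, reset run to 1
  Position 4 ('a'): new char, reset run to 1
  Position 5 ('c'): new char, reset run to 1
  Position 6 ('b'): new char, reset run to 1
  Position 7 ('c'): new char, reset run to 1
  Position 8 ('b'): new char, reset run to 1
  Position 9 ('b'): continues run of 'b', length=2
Longest run: 'a' with length 2

2


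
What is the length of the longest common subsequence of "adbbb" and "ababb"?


LCS of "adbbb" and "ababb"
DP table:
           a    b    a    b    b
      0    0    0    0    0    0
  a   0    1    1    1    1    1
  d   0    1    1    1    1    1
  b   0    1    2    2    2    2
  b   0    1    2    2    3    3
  b   0    1    2    2    3    4
LCS length = dp[5][5] = 4

4


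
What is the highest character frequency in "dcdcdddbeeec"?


Input: dcdcdddbeeec
Character counts:
  'b': 1
  'c': 3
  'd': 5
  'e': 3
Maximum frequency: 5

5


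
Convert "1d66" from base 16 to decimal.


Input: "1d66" in base 16
Positional expansion:
  Digit '1' (value 1) x 16^3 = 4096
  Digit 'd' (value 13) x 16^2 = 3328
  Digit '6' (value 6) x 16^1 = 96
  Digit '6' (value 6) x 16^0 = 6
Sum = 7526

7526


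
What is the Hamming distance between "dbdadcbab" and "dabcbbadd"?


Comparing "dbdadcbab" and "dabcbbadd" position by position:
  Position 0: 'd' vs 'd' => same
  Position 1: 'b' vs 'a' => differ
  Position 2: 'd' vs 'b' => differ
  Position 3: 'a' vs 'c' => differ
  Position 4: 'd' vs 'b' => differ
  Position 5: 'c' vs 'b' => differ
  Position 6: 'b' vs 'a' => differ
  Position 7: 'a' vs 'd' => differ
  Position 8: 'b' vs 'd' => differ
Total differences (Hamming distance): 8

8


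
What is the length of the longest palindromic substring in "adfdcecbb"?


Input: "adfdcecbb"
Checking substrings for palindromes:
  [1:4] "dfd" (len 3) => palindrome
  [4:7] "cec" (len 3) => palindrome
  [7:9] "bb" (len 2) => palindrome
Longest palindromic substring: "dfd" with length 3

3


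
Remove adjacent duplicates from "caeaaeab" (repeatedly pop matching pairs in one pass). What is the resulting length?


Input: caeaaeab
Stack-based adjacent duplicate removal:
  Read 'c': push. Stack: c
  Read 'a': push. Stack: ca
  Read 'e': push. Stack: cae
  Read 'a': push. Stack: caea
  Read 'a': matches stack top 'a' => pop. Stack: cae
  Read 'e': matches stack top 'e' => pop. Stack: ca
  Read 'a': matches stack top 'a' => pop. Stack: c
  Read 'b': push. Stack: cb
Final stack: "cb" (length 2)

2


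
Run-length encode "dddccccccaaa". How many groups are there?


Input: dddccccccaaa
Scanning for consecutive runs:
  Group 1: 'd' x 3 (positions 0-2)
  Group 2: 'c' x 6 (positions 3-8)
  Group 3: 'a' x 3 (positions 9-11)
Total groups: 3

3


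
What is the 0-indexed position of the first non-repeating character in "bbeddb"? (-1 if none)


Input: bbeddb
Character frequencies:
  'b': 3
  'd': 2
  'e': 1
Scanning left to right for freq == 1:
  Position 0 ('b'): freq=3, skip
  Position 1 ('b'): freq=3, skip
  Position 2 ('e'): unique! => answer = 2

2


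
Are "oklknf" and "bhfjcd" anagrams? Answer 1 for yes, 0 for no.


Strings: "oklknf", "bhfjcd"
Sorted first:  fkklno
Sorted second: bcdfhj
Differ at position 0: 'f' vs 'b' => not anagrams

0


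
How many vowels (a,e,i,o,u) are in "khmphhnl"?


Input: khmphhnl
Checking each character:
  'k' at position 0: consonant
  'h' at position 1: consonant
  'm' at position 2: consonant
  'p' at position 3: consonant
  'h' at position 4: consonant
  'h' at position 5: consonant
  'n' at position 6: consonant
  'l' at position 7: consonant
Total vowels: 0

0


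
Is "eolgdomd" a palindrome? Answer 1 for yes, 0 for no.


Input: eolgdomd
Reversed: dmodgloe
  Compare pos 0 ('e') with pos 7 ('d'): MISMATCH
  Compare pos 1 ('o') with pos 6 ('m'): MISMATCH
  Compare pos 2 ('l') with pos 5 ('o'): MISMATCH
  Compare pos 3 ('g') with pos 4 ('d'): MISMATCH
Result: not a palindrome

0


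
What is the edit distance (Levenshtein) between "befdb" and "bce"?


Computing edit distance: "befdb" -> "bce"
DP table:
           b    c    e
      0    1    2    3
  b   1    0    1    2
  e   2    1    1    1
  f   3    2    2    2
  d   4    3    3    3
  b   5    4    4    4
Edit distance = dp[5][3] = 4

4


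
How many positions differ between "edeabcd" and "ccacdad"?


Comparing "edeabcd" and "ccacdad" position by position:
  Position 0: 'e' vs 'c' => DIFFER
  Position 1: 'd' vs 'c' => DIFFER
  Position 2: 'e' vs 'a' => DIFFER
  Position 3: 'a' vs 'c' => DIFFER
  Position 4: 'b' vs 'd' => DIFFER
  Position 5: 'c' vs 'a' => DIFFER
  Position 6: 'd' vs 'd' => same
Positions that differ: 6

6


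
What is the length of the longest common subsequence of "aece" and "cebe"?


LCS of "aece" and "cebe"
DP table:
           c    e    b    e
      0    0    0    0    0
  a   0    0    0    0    0
  e   0    0    1    1    1
  c   0    1    1    1    1
  e   0    1    2    2    2
LCS length = dp[4][4] = 2

2


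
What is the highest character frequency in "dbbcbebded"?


Input: dbbcbebded
Character counts:
  'b': 4
  'c': 1
  'd': 3
  'e': 2
Maximum frequency: 4

4


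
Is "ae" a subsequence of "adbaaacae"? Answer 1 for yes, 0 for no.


Check if "ae" is a subsequence of "adbaaacae"
Greedy scan:
  Position 0 ('a'): matches sub[0] = 'a'
  Position 1 ('d'): no match needed
  Position 2 ('b'): no match needed
  Position 3 ('a'): no match needed
  Position 4 ('a'): no match needed
  Position 5 ('a'): no match needed
  Position 6 ('c'): no match needed
  Position 7 ('a'): no match needed
  Position 8 ('e'): matches sub[1] = 'e'
All 2 characters matched => is a subsequence

1


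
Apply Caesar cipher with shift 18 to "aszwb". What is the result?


Caesar cipher: shift "aszwb" by 18
  'a' (pos 0) + 18 = pos 18 = 's'
  's' (pos 18) + 18 = pos 10 = 'k'
  'z' (pos 25) + 18 = pos 17 = 'r'
  'w' (pos 22) + 18 = pos 14 = 'o'
  'b' (pos 1) + 18 = pos 19 = 't'
Result: skrot

skrot


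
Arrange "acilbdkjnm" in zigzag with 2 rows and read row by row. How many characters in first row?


Zigzag "acilbdkjnm" into 2 rows:
Placing characters:
  'a' => row 0
  'c' => row 1
  'i' => row 0
  'l' => row 1
  'b' => row 0
  'd' => row 1
  'k' => row 0
  'j' => row 1
  'n' => row 0
  'm' => row 1
Rows:
  Row 0: "aibkn"
  Row 1: "cldjm"
First row length: 5

5


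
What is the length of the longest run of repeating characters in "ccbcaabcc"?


Input: "ccbcaabcc"
Scanning for longest run:
  Position 1 ('c'): continues run of 'c', length=2
  Position 2 ('b'): new char, reset run to 1
  Position 3 ('c'): new char, reset run to 1
  Position 4 ('a'): new char, reset run to 1
  Position 5 ('a'): continues run of 'a', length=2
  Position 6 ('b'): new char, reset run to 1
  Position 7 ('c'): new char, reset run to 1
  Position 8 ('c'): continues run of 'c', length=2
Longest run: 'c' with length 2

2


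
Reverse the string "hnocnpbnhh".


Input: hnocnpbnhh
Reading characters right to left:
  Position 9: 'h'
  Position 8: 'h'
  Position 7: 'n'
  Position 6: 'b'
  Position 5: 'p'
  Position 4: 'n'
  Position 3: 'c'
  Position 2: 'o'
  Position 1: 'n'
  Position 0: 'h'
Reversed: hhnbpnconh

hhnbpnconh


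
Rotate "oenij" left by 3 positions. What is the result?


Input: "oenij", rotate left by 3
First 3 characters: "oen"
Remaining characters: "ij"
Concatenate remaining + first: "ij" + "oen" = "ijoen"

ijoen


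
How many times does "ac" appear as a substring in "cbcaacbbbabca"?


Searching for "ac" in "cbcaacbbbabca"
Scanning each position:
  Position 0: "cb" => no
  Position 1: "bc" => no
  Position 2: "ca" => no
  Position 3: "aa" => no
  Position 4: "ac" => MATCH
  Position 5: "cb" => no
  Position 6: "bb" => no
  Position 7: "bb" => no
  Position 8: "ba" => no
  Position 9: "ab" => no
  Position 10: "bc" => no
  Position 11: "ca" => no
Total occurrences: 1

1


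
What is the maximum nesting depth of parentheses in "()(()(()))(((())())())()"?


Input: "()(()(()))(((())())())()"
Tracking depth:
  Position 0 '(': depth becomes 1
  Position 1 ')': depth becomes 0
  Position 2 '(': depth becomes 1
  Position 3 '(': depth becomes 2
  Position 4 ')': depth becomes 1
  Position 5 '(': depth becomes 2
  Position 6 '(': depth becomes 3
  Position 7 ')': depth becomes 2
  Position 8 ')': depth becomes 1
  Position 9 ')': depth becomes 0
  Position 10 '(': depth becomes 1
  Position 11 '(': depth becomes 2
  Position 12 '(': depth becomes 3
  Position 13 '(': depth becomes 4
  Position 14 ')': depth becomes 3
  Position 15 ')': depth becomes 2
  Position 16 '(': depth becomes 3
  Position 17 ')': depth becomes 2
  Position 18 ')': depth becomes 1
  Position 19 '(': depth becomes 2
  Position 20 ')': depth becomes 1
  Position 21 ')': depth becomes 0
  Position 22 '(': depth becomes 1
  Position 23 ')': depth becomes 0
Maximum depth reached: 4

4


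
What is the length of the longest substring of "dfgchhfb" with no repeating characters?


Input: "dfgchhfb"
Sliding window (track last position of each char):
  Position 0 ('d'): window [0,0] length 1 -- new best
  Position 1 ('f'): window [0,1] length 2 -- new best
  Position 2 ('g'): window [0,2] length 3 -- new best
  Position 3 ('c'): window [0,3] length 4 -- new best
  Position 4 ('h'): window [0,4] length 5 -- new best
  Position 5 ('h'): repeat (last at 4), move window start to 5
  Position 5 ('h'): window [5,5] length 1
  Position 6 ('f'): window [5,6] length 2
  Position 7 ('b'): window [5,7] length 3
Longest substring with no repeats: "dfgch" with length 5

5


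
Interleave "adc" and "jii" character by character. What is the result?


Interleaving "adc" and "jii":
  Position 0: 'a' from first, 'j' from second => "aj"
  Position 1: 'd' from first, 'i' from second => "di"
  Position 2: 'c' from first, 'i' from second => "ci"
Result: ajdici

ajdici


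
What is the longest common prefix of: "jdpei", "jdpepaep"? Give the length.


Words: jdpei, jdpepaep
  Position 0: all 'j' => match
  Position 1: all 'd' => match
  Position 2: all 'p' => match
  Position 3: all 'e' => match
  Position 4: ('i', 'p') => mismatch, stop
LCP = "jdpe" (length 4)

4


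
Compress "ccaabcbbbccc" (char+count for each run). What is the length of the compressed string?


Input: ccaabcbbbccc
Runs:
  'c' x 2 => "c2"
  'a' x 2 => "a2"
  'b' x 1 => "b1"
  'c' x 1 => "c1"
  'b' x 3 => "b3"
  'c' x 3 => "c3"
Compressed: "c2a2b1c1b3c3"
Compressed length: 12

12


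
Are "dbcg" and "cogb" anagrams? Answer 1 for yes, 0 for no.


Strings: "dbcg", "cogb"
Sorted first:  bcdg
Sorted second: bcgo
Differ at position 2: 'd' vs 'g' => not anagrams

0


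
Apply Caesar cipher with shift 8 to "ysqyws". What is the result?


Caesar cipher: shift "ysqyws" by 8
  'y' (pos 24) + 8 = pos 6 = 'g'
  's' (pos 18) + 8 = pos 0 = 'a'
  'q' (pos 16) + 8 = pos 24 = 'y'
  'y' (pos 24) + 8 = pos 6 = 'g'
  'w' (pos 22) + 8 = pos 4 = 'e'
  's' (pos 18) + 8 = pos 0 = 'a'
Result: gaygea

gaygea


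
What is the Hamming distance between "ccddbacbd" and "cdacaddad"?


Comparing "ccddbacbd" and "cdacaddad" position by position:
  Position 0: 'c' vs 'c' => same
  Position 1: 'c' vs 'd' => differ
  Position 2: 'd' vs 'a' => differ
  Position 3: 'd' vs 'c' => differ
  Position 4: 'b' vs 'a' => differ
  Position 5: 'a' vs 'd' => differ
  Position 6: 'c' vs 'd' => differ
  Position 7: 'b' vs 'a' => differ
  Position 8: 'd' vs 'd' => same
Total differences (Hamming distance): 7

7


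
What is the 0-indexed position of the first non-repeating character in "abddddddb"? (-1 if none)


Input: abddddddb
Character frequencies:
  'a': 1
  'b': 2
  'd': 6
Scanning left to right for freq == 1:
  Position 0 ('a'): unique! => answer = 0

0


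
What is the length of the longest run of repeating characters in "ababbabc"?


Input: "ababbabc"
Scanning for longest run:
  Position 1 ('b'): new char, reset run to 1
  Position 2 ('a'): new char, reset run to 1
  Position 3 ('b'): new char, reset run to 1
  Position 4 ('b'): continues run of 'b', length=2
  Position 5 ('a'): new char, reset run to 1
  Position 6 ('b'): new char, reset run to 1
  Position 7 ('c'): new char, reset run to 1
Longest run: 'b' with length 2

2


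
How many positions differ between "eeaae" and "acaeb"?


Comparing "eeaae" and "acaeb" position by position:
  Position 0: 'e' vs 'a' => DIFFER
  Position 1: 'e' vs 'c' => DIFFER
  Position 2: 'a' vs 'a' => same
  Position 3: 'a' vs 'e' => DIFFER
  Position 4: 'e' vs 'b' => DIFFER
Positions that differ: 4

4


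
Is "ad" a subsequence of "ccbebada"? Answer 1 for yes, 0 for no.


Check if "ad" is a subsequence of "ccbebada"
Greedy scan:
  Position 0 ('c'): no match needed
  Position 1 ('c'): no match needed
  Position 2 ('b'): no match needed
  Position 3 ('e'): no match needed
  Position 4 ('b'): no match needed
  Position 5 ('a'): matches sub[0] = 'a'
  Position 6 ('d'): matches sub[1] = 'd'
  Position 7 ('a'): no match needed
All 2 characters matched => is a subsequence

1


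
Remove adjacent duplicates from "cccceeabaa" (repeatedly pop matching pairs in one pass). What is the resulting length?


Input: cccceeabaa
Stack-based adjacent duplicate removal:
  Read 'c': push. Stack: c
  Read 'c': matches stack top 'c' => pop. Stack: (empty)
  Read 'c': push. Stack: c
  Read 'c': matches stack top 'c' => pop. Stack: (empty)
  Read 'e': push. Stack: e
  Read 'e': matches stack top 'e' => pop. Stack: (empty)
  Read 'a': push. Stack: a
  Read 'b': push. Stack: ab
  Read 'a': push. Stack: aba
  Read 'a': matches stack top 'a' => pop. Stack: ab
Final stack: "ab" (length 2)

2


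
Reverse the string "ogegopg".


Input: ogegopg
Reading characters right to left:
  Position 6: 'g'
  Position 5: 'p'
  Position 4: 'o'
  Position 3: 'g'
  Position 2: 'e'
  Position 1: 'g'
  Position 0: 'o'
Reversed: gpogego

gpogego


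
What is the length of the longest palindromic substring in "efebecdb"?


Input: "efebecdb"
Checking substrings for palindromes:
  [0:3] "efe" (len 3) => palindrome
  [2:5] "ebe" (len 3) => palindrome
Longest palindromic substring: "efe" with length 3

3


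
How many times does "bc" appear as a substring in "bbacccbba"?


Searching for "bc" in "bbacccbba"
Scanning each position:
  Position 0: "bb" => no
  Position 1: "ba" => no
  Position 2: "ac" => no
  Position 3: "cc" => no
  Position 4: "cc" => no
  Position 5: "cb" => no
  Position 6: "bb" => no
  Position 7: "ba" => no
Total occurrences: 0

0


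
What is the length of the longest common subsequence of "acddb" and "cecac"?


LCS of "acddb" and "cecac"
DP table:
           c    e    c    a    c
      0    0    0    0    0    0
  a   0    0    0    0    1    1
  c   0    1    1    1    1    2
  d   0    1    1    1    1    2
  d   0    1    1    1    1    2
  b   0    1    1    1    1    2
LCS length = dp[5][5] = 2

2


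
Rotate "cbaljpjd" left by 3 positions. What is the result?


Input: "cbaljpjd", rotate left by 3
First 3 characters: "cba"
Remaining characters: "ljpjd"
Concatenate remaining + first: "ljpjd" + "cba" = "ljpjdcba"

ljpjdcba


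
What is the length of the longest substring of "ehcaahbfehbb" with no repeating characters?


Input: "ehcaahbfehbb"
Sliding window (track last position of each char):
  Position 0 ('e'): window [0,0] length 1 -- new best
  Position 1 ('h'): window [0,1] length 2 -- new best
  Position 2 ('c'): window [0,2] length 3 -- new best
  Position 3 ('a'): window [0,3] length 4 -- new best
  Position 4 ('a'): repeat (last at 3), move window start to 4
  Position 4 ('a'): window [4,4] length 1
  Position 5 ('h'): window [4,5] length 2
  Position 6 ('b'): window [4,6] length 3
  Position 7 ('f'): window [4,7] length 4
  Position 8 ('e'): window [4,8] length 5 -- new best
  Position 9 ('h'): repeat (last at 5), move window start to 6
  Position 9 ('h'): window [6,9] length 4
  Position 10 ('b'): repeat (last at 6), move window start to 7
  Position 10 ('b'): window [7,10] length 4
  Position 11 ('b'): repeat (last at 10), move window start to 11
  Position 11 ('b'): window [11,11] length 1
Longest substring with no repeats: "ahbfe" with length 5

5


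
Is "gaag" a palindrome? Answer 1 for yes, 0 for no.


Input: gaag
Reversed: gaag
  Compare pos 0 ('g') with pos 3 ('g'): match
  Compare pos 1 ('a') with pos 2 ('a'): match
Result: palindrome

1


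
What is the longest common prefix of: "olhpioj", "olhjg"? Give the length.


Words: olhpioj, olhjg
  Position 0: all 'o' => match
  Position 1: all 'l' => match
  Position 2: all 'h' => match
  Position 3: ('p', 'j') => mismatch, stop
LCP = "olh" (length 3)

3


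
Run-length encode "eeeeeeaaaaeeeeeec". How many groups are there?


Input: eeeeeeaaaaeeeeeec
Scanning for consecutive runs:
  Group 1: 'e' x 6 (positions 0-5)
  Group 2: 'a' x 4 (positions 6-9)
  Group 3: 'e' x 6 (positions 10-15)
  Group 4: 'c' x 1 (positions 16-16)
Total groups: 4

4
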